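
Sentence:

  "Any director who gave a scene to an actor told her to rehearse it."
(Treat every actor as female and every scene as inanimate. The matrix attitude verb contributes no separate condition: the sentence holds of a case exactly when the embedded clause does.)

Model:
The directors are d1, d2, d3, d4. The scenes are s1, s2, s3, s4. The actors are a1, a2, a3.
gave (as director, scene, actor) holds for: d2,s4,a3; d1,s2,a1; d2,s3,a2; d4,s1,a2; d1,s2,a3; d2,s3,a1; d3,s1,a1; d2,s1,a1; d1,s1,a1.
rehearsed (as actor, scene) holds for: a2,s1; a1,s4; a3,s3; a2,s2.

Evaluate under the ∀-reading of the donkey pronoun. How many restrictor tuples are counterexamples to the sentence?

8

"her" takes "an actor" as antecedent and "it" takes "a scene"; both are donkey pronouns co-varying with the restrictor.
Strong reading: for every (d,s,a) with gave(d,s,a), rehearsed(a,s).
Restrictor triples: (d1,s1,a1)→rehearsed(a1,s1) ✗  (d1,s2,a1)→rehearsed(a1,s2) ✗  (d1,s2,a3)→rehearsed(a3,s2) ✗  (d2,s1,a1)→rehearsed(a1,s1) ✗  (d2,s3,a1)→rehearsed(a1,s3) ✗  (d2,s3,a2)→rehearsed(a2,s3) ✗  (d2,s4,a3)→rehearsed(a3,s4) ✗  (d3,s1,a1)→rehearsed(a1,s1) ✗  (d4,s1,a2)→rehearsed(a2,s1) ✓
Counterexamples (restrictor triples failing the scope): 8.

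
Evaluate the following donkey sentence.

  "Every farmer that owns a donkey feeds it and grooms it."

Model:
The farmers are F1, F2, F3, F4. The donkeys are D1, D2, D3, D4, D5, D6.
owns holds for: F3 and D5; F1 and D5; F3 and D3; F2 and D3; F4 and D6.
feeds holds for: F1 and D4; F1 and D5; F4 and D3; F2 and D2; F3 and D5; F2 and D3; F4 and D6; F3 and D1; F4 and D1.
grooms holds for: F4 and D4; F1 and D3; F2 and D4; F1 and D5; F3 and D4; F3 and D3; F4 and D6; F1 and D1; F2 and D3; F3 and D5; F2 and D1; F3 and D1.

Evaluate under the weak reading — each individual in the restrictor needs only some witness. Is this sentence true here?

True

"it" takes "a donkey" as antecedent — a donkey pronoun bound across the clause boundary.
Weak reading: every farmer f with some owns-donkey has at least one owns-donkey d such that feeds(f,d) ∧ grooms(f,d).
Per farmer: F1:✓  F2:✓  F3:✓  F4:✓
Every farmer in the restrictor has a witness.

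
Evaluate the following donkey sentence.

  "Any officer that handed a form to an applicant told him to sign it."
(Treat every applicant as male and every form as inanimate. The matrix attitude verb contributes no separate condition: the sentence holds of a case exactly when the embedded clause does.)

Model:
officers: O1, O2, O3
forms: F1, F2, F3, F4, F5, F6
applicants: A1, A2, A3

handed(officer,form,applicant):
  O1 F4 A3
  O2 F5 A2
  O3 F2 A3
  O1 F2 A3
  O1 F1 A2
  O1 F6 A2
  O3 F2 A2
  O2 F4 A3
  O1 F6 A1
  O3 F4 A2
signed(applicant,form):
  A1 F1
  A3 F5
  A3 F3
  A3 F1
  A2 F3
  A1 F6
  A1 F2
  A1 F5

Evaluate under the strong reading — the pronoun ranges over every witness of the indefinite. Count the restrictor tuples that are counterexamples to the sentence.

9

"him" takes "an applicant" as antecedent and "it" takes "a form"; both are donkey pronouns co-varying with the restrictor.
Strong reading: for every (o,f,a) with handed(o,f,a), signed(a,f).
Restrictor triples: (O1,F1,A2)→signed(A2,F1) ✗  (O1,F2,A3)→signed(A3,F2) ✗  (O1,F4,A3)→signed(A3,F4) ✗  (O1,F6,A1)→signed(A1,F6) ✓  (O1,F6,A2)→signed(A2,F6) ✗  (O2,F4,A3)→signed(A3,F4) ✗  (O2,F5,A2)→signed(A2,F5) ✗  (O3,F2,A2)→signed(A2,F2) ✗  (O3,F2,A3)→signed(A3,F2) ✗  (O3,F4,A2)→signed(A2,F4) ✗
Counterexamples (restrictor triples failing the scope): 9.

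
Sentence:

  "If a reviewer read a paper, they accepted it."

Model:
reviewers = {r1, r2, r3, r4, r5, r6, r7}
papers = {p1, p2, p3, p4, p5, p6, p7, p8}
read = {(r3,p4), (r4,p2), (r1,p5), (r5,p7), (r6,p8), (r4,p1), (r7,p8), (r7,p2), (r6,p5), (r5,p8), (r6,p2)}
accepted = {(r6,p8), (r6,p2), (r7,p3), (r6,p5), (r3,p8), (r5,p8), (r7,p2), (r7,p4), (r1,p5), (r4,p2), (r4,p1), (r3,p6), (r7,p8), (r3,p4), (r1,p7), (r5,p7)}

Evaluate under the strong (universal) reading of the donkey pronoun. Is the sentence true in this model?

"it" takes "a paper" as antecedent — a donkey pronoun bound across the clause boundary.
Strong reading: for every (r,p) with read(r,p), accepted(r,p).
Restrictor pairs: (r1,p5) ✓  (r3,p4) ✓  (r4,p1) ✓  (r4,p2) ✓  (r5,p7) ✓  (r5,p8) ✓  (r6,p2) ✓  (r6,p5) ✓  (r6,p8) ✓  (r7,p2) ✓  (r7,p8) ✓
Every restrictor pair satisfies the scope.

True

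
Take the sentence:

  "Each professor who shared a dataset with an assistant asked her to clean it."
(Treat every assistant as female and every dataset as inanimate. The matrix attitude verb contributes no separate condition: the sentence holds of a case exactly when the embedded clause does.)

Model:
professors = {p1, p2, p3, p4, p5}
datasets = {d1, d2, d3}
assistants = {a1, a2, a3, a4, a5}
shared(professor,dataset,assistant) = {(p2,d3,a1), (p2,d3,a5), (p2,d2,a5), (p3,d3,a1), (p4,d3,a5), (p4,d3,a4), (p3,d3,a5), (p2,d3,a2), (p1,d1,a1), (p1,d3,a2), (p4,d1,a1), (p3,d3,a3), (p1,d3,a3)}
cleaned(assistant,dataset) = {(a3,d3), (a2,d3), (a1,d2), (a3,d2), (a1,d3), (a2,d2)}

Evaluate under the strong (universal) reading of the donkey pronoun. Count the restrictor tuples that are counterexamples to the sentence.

"her" takes "an assistant" as antecedent and "it" takes "a dataset"; both are donkey pronouns co-varying with the restrictor.
Strong reading: for every (p,d,a) with shared(p,d,a), cleaned(a,d).
Restrictor triples: (p1,d1,a1)→cleaned(a1,d1) ✗  (p1,d3,a2)→cleaned(a2,d3) ✓  (p1,d3,a3)→cleaned(a3,d3) ✓  (p2,d2,a5)→cleaned(a5,d2) ✗  (p2,d3,a1)→cleaned(a1,d3) ✓  (p2,d3,a2)→cleaned(a2,d3) ✓  (p2,d3,a5)→cleaned(a5,d3) ✗  (p3,d3,a1)→cleaned(a1,d3) ✓  (p3,d3,a3)→cleaned(a3,d3) ✓  (p3,d3,a5)→cleaned(a5,d3) ✗  (p4,d1,a1)→cleaned(a1,d1) ✗  (p4,d3,a4)→cleaned(a4,d3) ✗  (p4,d3,a5)→cleaned(a5,d3) ✗
Counterexamples (restrictor triples failing the scope): 7.

7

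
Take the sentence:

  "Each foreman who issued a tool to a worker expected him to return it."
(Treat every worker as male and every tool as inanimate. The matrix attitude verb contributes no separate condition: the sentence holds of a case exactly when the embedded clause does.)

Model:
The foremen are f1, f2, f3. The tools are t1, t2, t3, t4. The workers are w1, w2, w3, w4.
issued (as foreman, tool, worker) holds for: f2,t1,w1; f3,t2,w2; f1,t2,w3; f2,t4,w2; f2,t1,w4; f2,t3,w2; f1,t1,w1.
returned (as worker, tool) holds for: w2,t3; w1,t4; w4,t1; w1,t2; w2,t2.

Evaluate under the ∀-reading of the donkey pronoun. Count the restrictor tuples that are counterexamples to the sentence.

4

"him" takes "a worker" as antecedent and "it" takes "a tool"; both are donkey pronouns co-varying with the restrictor.
Strong reading: for every (f,t,w) with issued(f,t,w), returned(w,t).
Restrictor triples: (f1,t1,w1)→returned(w1,t1) ✗  (f1,t2,w3)→returned(w3,t2) ✗  (f2,t1,w1)→returned(w1,t1) ✗  (f2,t1,w4)→returned(w4,t1) ✓  (f2,t3,w2)→returned(w2,t3) ✓  (f2,t4,w2)→returned(w2,t4) ✗  (f3,t2,w2)→returned(w2,t2) ✓
Counterexamples (restrictor triples failing the scope): 4.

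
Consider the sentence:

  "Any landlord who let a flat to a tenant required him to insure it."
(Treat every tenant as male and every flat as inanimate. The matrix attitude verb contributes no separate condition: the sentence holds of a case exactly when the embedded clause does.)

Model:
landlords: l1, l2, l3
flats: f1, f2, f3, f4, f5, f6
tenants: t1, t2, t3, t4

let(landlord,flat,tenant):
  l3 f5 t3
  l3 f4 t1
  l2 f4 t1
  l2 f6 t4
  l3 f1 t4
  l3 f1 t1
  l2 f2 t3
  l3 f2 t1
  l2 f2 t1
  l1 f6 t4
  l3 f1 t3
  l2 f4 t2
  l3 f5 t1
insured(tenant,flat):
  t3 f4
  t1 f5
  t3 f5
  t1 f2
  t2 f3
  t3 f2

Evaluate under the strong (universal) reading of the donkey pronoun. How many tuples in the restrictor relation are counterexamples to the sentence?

8

"him" takes "a tenant" as antecedent and "it" takes "a flat"; both are donkey pronouns co-varying with the restrictor.
Strong reading: for every (l,f,t) with let(l,f,t), insured(t,f).
Restrictor triples: (l1,f6,t4)→insured(t4,f6) ✗  (l2,f2,t1)→insured(t1,f2) ✓  (l2,f2,t3)→insured(t3,f2) ✓  (l2,f4,t1)→insured(t1,f4) ✗  (l2,f4,t2)→insured(t2,f4) ✗  (l2,f6,t4)→insured(t4,f6) ✗  (l3,f1,t1)→insured(t1,f1) ✗  (l3,f1,t3)→insured(t3,f1) ✗  (l3,f1,t4)→insured(t4,f1) ✗  (l3,f2,t1)→insured(t1,f2) ✓  (l3,f4,t1)→insured(t1,f4) ✗  (l3,f5,t1)→insured(t1,f5) ✓  (l3,f5,t3)→insured(t3,f5) ✓
Counterexamples (restrictor triples failing the scope): 8.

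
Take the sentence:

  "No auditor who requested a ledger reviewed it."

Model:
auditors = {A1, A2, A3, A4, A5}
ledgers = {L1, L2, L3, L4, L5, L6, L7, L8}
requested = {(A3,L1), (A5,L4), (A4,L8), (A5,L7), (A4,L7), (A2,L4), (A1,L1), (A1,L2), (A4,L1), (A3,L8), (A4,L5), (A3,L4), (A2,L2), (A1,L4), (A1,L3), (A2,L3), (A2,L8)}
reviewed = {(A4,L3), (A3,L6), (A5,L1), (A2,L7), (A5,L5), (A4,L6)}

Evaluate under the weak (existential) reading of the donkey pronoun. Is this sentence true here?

"it" takes "a ledger" as antecedent — a donkey pronoun bound across the clause boundary.
Truth condition: for no (a,l) with requested(a,l) does reviewed(a,l) hold.
Restrictor pairs — does the scope hold? (A1,L1):fails  (A1,L2):fails  (A1,L3):fails  (A1,L4):fails  (A2,L2):fails  (A2,L3):fails  (A2,L4):fails  (A2,L8):fails  (A3,L1):fails  (A3,L4):fails  (A3,L8):fails  (A4,L1):fails  (A4,L5):fails  (A4,L7):fails  (A4,L8):fails  (A5,L4):fails  (A5,L7):fails
Scope holds for no restrictor pair, so the sentence is true.

True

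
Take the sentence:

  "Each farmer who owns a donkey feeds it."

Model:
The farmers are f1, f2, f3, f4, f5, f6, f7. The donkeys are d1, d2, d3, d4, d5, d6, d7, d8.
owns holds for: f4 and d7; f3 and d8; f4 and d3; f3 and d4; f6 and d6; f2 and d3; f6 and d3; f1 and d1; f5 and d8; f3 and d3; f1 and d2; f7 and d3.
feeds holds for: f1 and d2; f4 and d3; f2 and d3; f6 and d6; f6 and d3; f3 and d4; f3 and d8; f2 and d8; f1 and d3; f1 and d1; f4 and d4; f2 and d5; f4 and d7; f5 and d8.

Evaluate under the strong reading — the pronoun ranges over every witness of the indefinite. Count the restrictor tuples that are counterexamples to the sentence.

"it" takes "a donkey" as antecedent — a donkey pronoun bound across the clause boundary.
Strong reading: for every (f,d) with owns(f,d), feeds(f,d).
Restrictor pairs: (f1,d1) ✓  (f1,d2) ✓  (f2,d3) ✓  (f3,d3) ✗  (f3,d4) ✓  (f3,d8) ✓  (f4,d3) ✓  (f4,d7) ✓  (f5,d8) ✓  (f6,d3) ✓  (f6,d6) ✓  (f7,d3) ✗
Counterexamples (restrictor pairs failing the scope): 2.

2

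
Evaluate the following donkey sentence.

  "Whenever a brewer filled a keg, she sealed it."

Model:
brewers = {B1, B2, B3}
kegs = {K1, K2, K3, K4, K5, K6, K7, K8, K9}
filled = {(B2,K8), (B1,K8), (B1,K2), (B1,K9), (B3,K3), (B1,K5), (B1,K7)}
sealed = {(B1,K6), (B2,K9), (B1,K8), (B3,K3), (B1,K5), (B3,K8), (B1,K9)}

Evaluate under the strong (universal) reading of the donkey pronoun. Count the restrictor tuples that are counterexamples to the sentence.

"it" takes "a keg" as antecedent — a donkey pronoun bound across the clause boundary.
Strong reading: for every (b,k) with filled(b,k), sealed(b,k).
Restrictor pairs: (B1,K2) ✗  (B1,K5) ✓  (B1,K7) ✗  (B1,K8) ✓  (B1,K9) ✓  (B2,K8) ✗  (B3,K3) ✓
Counterexamples (restrictor pairs failing the scope): 3.

3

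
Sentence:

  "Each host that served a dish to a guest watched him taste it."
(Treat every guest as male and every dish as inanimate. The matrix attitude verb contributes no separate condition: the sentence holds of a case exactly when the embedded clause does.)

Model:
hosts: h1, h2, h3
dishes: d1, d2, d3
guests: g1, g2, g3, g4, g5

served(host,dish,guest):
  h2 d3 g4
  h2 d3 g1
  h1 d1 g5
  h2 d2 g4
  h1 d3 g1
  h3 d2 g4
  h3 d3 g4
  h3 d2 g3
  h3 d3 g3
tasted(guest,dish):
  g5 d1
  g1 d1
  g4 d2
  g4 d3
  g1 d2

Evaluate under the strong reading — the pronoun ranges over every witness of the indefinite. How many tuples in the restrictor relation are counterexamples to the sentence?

4

"him" takes "a guest" as antecedent and "it" takes "a dish"; both are donkey pronouns co-varying with the restrictor.
Strong reading: for every (h,d,g) with served(h,d,g), tasted(g,d).
Restrictor triples: (h1,d1,g5)→tasted(g5,d1) ✓  (h1,d3,g1)→tasted(g1,d3) ✗  (h2,d2,g4)→tasted(g4,d2) ✓  (h2,d3,g1)→tasted(g1,d3) ✗  (h2,d3,g4)→tasted(g4,d3) ✓  (h3,d2,g3)→tasted(g3,d2) ✗  (h3,d2,g4)→tasted(g4,d2) ✓  (h3,d3,g3)→tasted(g3,d3) ✗  (h3,d3,g4)→tasted(g4,d3) ✓
Counterexamples (restrictor triples failing the scope): 4.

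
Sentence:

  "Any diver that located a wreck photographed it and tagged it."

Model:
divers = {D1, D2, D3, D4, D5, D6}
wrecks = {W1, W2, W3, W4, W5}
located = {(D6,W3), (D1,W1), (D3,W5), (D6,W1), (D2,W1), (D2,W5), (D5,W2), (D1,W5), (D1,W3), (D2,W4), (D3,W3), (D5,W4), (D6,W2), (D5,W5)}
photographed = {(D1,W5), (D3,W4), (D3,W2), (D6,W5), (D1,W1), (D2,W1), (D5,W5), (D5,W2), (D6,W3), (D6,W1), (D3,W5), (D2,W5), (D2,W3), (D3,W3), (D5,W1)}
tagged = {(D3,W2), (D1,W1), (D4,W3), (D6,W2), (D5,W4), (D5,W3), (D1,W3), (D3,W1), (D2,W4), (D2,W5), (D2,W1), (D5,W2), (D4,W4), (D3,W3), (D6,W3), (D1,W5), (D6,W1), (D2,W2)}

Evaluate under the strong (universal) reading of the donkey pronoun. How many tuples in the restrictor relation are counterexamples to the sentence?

"it" takes "a wreck" as antecedent — a donkey pronoun bound across the clause boundary.
Strong reading: for every (d,w) with located(d,w), photographed(d,w) ∧ tagged(d,w).
Restrictor pairs: (D1,W1) ✓  (D1,W3) ✗  (D1,W5) ✓  (D2,W1) ✓  (D2,W4) ✗  (D2,W5) ✓  (D3,W3) ✓  (D3,W5) ✗  (D5,W2) ✓  (D5,W4) ✗  (D5,W5) ✗  (D6,W1) ✓  (D6,W2) ✗  (D6,W3) ✓
Counterexamples (restrictor pairs failing the scope): 6.

6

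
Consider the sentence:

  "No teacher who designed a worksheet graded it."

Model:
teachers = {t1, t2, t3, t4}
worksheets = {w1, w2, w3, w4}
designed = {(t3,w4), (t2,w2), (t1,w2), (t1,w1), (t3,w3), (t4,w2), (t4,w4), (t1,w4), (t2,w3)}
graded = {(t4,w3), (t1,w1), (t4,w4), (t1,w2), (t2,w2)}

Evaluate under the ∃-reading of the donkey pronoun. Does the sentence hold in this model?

"it" takes "a worksheet" as antecedent — a donkey pronoun bound across the clause boundary.
Truth condition: for no (t,w) with designed(t,w) does graded(t,w) hold.
Restrictor pairs — does the scope hold? (t1,w1):holds  (t1,w2):holds  (t1,w4):fails  (t2,w2):holds  (t2,w3):fails  (t3,w3):fails  (t3,w4):fails  (t4,w2):fails  (t4,w4):holds
Scope holds for 4 pair(s), so the sentence is false.

False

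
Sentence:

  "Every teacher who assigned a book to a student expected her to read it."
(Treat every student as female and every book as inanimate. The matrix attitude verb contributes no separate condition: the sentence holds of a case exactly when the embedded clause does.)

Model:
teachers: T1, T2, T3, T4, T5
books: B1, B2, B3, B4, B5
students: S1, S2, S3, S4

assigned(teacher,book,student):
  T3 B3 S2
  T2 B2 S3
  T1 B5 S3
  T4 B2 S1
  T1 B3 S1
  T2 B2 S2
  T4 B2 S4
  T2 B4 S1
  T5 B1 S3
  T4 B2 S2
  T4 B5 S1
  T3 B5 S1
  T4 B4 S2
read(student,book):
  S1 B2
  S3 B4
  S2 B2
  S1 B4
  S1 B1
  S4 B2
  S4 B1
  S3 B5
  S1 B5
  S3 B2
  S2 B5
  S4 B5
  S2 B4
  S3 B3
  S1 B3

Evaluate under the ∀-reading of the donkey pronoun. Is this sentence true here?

False

"her" takes "a student" as antecedent and "it" takes "a book"; both are donkey pronouns co-varying with the restrictor.
Strong reading: for every (t,b,s) with assigned(t,b,s), read(s,b).
Restrictor triples: (T1,B3,S1)→read(S1,B3) ✓  (T1,B5,S3)→read(S3,B5) ✓  (T2,B2,S2)→read(S2,B2) ✓  (T2,B2,S3)→read(S3,B2) ✓  (T2,B4,S1)→read(S1,B4) ✓  (T3,B3,S2)→read(S2,B3) ✗  (T3,B5,S1)→read(S1,B5) ✓  (T4,B2,S1)→read(S1,B2) ✓  (T4,B2,S2)→read(S2,B2) ✓  (T4,B2,S4)→read(S4,B2) ✓  (T4,B4,S2)→read(S2,B4) ✓  (T4,B5,S1)→read(S1,B5) ✓  (T5,B1,S3)→read(S3,B1) ✗
Counterexample: (T3,B3,S2) — read(S2,B3) does not hold.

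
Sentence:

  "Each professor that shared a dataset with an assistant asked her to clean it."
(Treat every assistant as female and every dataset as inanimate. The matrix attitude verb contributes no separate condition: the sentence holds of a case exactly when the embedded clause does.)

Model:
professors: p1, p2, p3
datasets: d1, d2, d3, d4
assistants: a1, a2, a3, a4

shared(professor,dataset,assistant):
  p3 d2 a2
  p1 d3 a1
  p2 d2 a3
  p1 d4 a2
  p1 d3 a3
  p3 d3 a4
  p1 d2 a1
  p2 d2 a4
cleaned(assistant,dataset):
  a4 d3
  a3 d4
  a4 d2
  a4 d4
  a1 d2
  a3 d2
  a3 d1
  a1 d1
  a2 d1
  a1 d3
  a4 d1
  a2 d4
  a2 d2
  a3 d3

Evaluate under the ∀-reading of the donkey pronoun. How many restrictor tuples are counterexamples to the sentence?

0

"her" takes "an assistant" as antecedent and "it" takes "a dataset"; both are donkey pronouns co-varying with the restrictor.
Strong reading: for every (p,d,a) with shared(p,d,a), cleaned(a,d).
Restrictor triples: (p1,d2,a1)→cleaned(a1,d2) ✓  (p1,d3,a1)→cleaned(a1,d3) ✓  (p1,d3,a3)→cleaned(a3,d3) ✓  (p1,d4,a2)→cleaned(a2,d4) ✓  (p2,d2,a3)→cleaned(a3,d2) ✓  (p2,d2,a4)→cleaned(a4,d2) ✓  (p3,d2,a2)→cleaned(a2,d2) ✓  (p3,d3,a4)→cleaned(a4,d3) ✓
Counterexamples (restrictor triples failing the scope): 0.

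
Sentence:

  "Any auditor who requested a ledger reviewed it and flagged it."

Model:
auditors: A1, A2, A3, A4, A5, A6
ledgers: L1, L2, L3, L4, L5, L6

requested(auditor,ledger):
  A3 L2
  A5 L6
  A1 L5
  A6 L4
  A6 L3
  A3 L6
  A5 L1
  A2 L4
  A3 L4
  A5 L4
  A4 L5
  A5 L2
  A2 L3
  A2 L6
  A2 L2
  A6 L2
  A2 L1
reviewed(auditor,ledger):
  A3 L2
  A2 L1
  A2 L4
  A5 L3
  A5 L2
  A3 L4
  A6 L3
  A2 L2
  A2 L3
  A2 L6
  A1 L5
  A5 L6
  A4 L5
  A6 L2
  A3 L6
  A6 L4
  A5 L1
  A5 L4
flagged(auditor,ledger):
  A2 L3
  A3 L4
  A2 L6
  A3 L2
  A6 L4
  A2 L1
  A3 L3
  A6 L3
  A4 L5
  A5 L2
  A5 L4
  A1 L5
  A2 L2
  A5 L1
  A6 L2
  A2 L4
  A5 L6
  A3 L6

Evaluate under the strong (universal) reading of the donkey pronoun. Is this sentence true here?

"it" takes "a ledger" as antecedent — a donkey pronoun bound across the clause boundary.
Strong reading: for every (a,l) with requested(a,l), reviewed(a,l) ∧ flagged(a,l).
Restrictor pairs: (A1,L5) ✓  (A2,L1) ✓  (A2,L2) ✓  (A2,L3) ✓  (A2,L4) ✓  (A2,L6) ✓  (A3,L2) ✓  (A3,L4) ✓  (A3,L6) ✓  (A4,L5) ✓  (A5,L1) ✓  (A5,L2) ✓  (A5,L4) ✓  (A5,L6) ✓  (A6,L2) ✓  (A6,L3) ✓  (A6,L4) ✓
Every restrictor pair satisfies the scope.

True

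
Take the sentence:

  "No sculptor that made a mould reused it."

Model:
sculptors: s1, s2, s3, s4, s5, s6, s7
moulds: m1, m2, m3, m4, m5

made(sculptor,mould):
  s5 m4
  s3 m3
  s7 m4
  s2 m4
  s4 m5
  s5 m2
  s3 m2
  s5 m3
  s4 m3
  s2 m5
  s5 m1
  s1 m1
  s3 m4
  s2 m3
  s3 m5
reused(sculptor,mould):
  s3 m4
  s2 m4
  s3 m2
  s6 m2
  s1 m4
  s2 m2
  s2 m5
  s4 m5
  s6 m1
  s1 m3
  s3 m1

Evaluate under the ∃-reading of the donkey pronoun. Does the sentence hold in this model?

"it" takes "a mould" as antecedent — a donkey pronoun bound across the clause boundary.
Truth condition: for no (s,m) with made(s,m) does reused(s,m) hold.
Restrictor pairs — does the scope hold? (s1,m1):fails  (s2,m3):fails  (s2,m4):holds  (s2,m5):holds  (s3,m2):holds  (s3,m3):fails  (s3,m4):holds  (s3,m5):fails  (s4,m3):fails  (s4,m5):holds  (s5,m1):fails  (s5,m2):fails  (s5,m3):fails  (s5,m4):fails  (s7,m4):fails
Scope holds for 5 pair(s), so the sentence is false.

False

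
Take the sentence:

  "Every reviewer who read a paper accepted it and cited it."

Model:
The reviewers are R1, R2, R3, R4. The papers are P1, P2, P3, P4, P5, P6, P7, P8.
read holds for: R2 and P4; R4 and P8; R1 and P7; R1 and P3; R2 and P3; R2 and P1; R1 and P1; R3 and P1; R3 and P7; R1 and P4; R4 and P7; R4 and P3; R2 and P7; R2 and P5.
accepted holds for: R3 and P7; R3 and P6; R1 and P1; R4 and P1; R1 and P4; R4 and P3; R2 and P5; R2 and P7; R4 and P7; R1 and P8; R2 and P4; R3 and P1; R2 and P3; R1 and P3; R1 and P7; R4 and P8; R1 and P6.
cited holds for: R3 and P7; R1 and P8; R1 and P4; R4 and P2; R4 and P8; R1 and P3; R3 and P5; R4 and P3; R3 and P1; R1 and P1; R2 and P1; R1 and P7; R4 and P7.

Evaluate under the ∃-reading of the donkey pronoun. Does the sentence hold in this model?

"it" takes "a paper" as antecedent — a donkey pronoun bound across the clause boundary.
Weak reading: every reviewer r with some read-paper has at least one read-paper p such that accepted(r,p) ∧ cited(r,p).
Per reviewer: R1:✓  R2:✗  R3:✓  R4:✓
R2 has no witness among its read-papers.

False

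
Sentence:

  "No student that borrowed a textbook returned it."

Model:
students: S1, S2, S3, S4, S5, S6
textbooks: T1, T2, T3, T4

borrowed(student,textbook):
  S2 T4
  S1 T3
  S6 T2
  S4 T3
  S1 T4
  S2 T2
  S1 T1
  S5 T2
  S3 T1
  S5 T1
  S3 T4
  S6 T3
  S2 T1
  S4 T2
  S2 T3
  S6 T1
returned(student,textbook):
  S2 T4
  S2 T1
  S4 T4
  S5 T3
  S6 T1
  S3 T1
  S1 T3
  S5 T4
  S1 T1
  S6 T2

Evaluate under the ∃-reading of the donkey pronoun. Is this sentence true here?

"it" takes "a textbook" as antecedent — a donkey pronoun bound across the clause boundary.
Truth condition: for no (s,t) with borrowed(s,t) does returned(s,t) hold.
Restrictor pairs — does the scope hold? (S1,T1):holds  (S1,T3):holds  (S1,T4):fails  (S2,T1):holds  (S2,T2):fails  (S2,T3):fails  (S2,T4):holds  (S3,T1):holds  (S3,T4):fails  (S4,T2):fails  (S4,T3):fails  (S5,T1):fails  (S5,T2):fails  (S6,T1):holds  (S6,T2):holds  (S6,T3):fails
Scope holds for 7 pair(s), so the sentence is false.

False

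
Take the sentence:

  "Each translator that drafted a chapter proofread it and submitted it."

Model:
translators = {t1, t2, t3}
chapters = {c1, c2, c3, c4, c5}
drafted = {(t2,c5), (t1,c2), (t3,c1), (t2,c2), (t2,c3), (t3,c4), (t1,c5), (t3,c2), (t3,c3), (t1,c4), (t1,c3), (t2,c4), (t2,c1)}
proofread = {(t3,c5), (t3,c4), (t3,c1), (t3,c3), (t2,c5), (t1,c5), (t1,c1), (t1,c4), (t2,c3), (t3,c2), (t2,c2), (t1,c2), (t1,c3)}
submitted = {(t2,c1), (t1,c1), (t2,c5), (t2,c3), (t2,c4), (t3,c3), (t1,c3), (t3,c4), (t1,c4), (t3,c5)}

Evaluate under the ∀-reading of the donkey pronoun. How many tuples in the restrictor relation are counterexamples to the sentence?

7

"it" takes "a chapter" as antecedent — a donkey pronoun bound across the clause boundary.
Strong reading: for every (t,c) with drafted(t,c), proofread(t,c) ∧ submitted(t,c).
Restrictor pairs: (t1,c2) ✗  (t1,c3) ✓  (t1,c4) ✓  (t1,c5) ✗  (t2,c1) ✗  (t2,c2) ✗  (t2,c3) ✓  (t2,c4) ✗  (t2,c5) ✓  (t3,c1) ✗  (t3,c2) ✗  (t3,c3) ✓  (t3,c4) ✓
Counterexamples (restrictor pairs failing the scope): 7.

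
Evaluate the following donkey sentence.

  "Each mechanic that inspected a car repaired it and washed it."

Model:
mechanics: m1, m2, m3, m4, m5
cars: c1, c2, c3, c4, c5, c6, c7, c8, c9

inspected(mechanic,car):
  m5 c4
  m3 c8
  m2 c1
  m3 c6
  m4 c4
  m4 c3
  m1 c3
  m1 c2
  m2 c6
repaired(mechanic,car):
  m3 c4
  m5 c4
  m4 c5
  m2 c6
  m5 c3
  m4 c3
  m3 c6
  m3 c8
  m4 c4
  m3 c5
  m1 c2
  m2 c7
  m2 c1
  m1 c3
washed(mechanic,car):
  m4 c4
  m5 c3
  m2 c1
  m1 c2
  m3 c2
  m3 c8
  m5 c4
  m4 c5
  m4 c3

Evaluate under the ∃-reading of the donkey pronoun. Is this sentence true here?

"it" takes "a car" as antecedent — a donkey pronoun bound across the clause boundary.
Weak reading: every mechanic m with some inspected-car has at least one inspected-car c such that repaired(m,c) ∧ washed(m,c).
Per mechanic: m1:✓  m2:✓  m3:✓  m4:✓  m5:✓
Every mechanic in the restrictor has a witness.

True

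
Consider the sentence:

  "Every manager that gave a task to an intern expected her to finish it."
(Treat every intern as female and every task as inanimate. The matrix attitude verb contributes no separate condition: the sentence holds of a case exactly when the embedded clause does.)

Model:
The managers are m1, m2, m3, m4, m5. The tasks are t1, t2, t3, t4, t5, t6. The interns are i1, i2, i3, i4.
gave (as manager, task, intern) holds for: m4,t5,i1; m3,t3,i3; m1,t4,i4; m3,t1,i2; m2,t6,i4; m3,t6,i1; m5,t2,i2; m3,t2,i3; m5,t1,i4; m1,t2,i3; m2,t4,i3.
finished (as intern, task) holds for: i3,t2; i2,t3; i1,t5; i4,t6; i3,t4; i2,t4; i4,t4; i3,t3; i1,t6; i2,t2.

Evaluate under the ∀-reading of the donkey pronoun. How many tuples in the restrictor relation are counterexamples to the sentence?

2

"her" takes "an intern" as antecedent and "it" takes "a task"; both are donkey pronouns co-varying with the restrictor.
Strong reading: for every (m,t,i) with gave(m,t,i), finished(i,t).
Restrictor triples: (m1,t2,i3)→finished(i3,t2) ✓  (m1,t4,i4)→finished(i4,t4) ✓  (m2,t4,i3)→finished(i3,t4) ✓  (m2,t6,i4)→finished(i4,t6) ✓  (m3,t1,i2)→finished(i2,t1) ✗  (m3,t2,i3)→finished(i3,t2) ✓  (m3,t3,i3)→finished(i3,t3) ✓  (m3,t6,i1)→finished(i1,t6) ✓  (m4,t5,i1)→finished(i1,t5) ✓  (m5,t1,i4)→finished(i4,t1) ✗  (m5,t2,i2)→finished(i2,t2) ✓
Counterexamples (restrictor triples failing the scope): 2.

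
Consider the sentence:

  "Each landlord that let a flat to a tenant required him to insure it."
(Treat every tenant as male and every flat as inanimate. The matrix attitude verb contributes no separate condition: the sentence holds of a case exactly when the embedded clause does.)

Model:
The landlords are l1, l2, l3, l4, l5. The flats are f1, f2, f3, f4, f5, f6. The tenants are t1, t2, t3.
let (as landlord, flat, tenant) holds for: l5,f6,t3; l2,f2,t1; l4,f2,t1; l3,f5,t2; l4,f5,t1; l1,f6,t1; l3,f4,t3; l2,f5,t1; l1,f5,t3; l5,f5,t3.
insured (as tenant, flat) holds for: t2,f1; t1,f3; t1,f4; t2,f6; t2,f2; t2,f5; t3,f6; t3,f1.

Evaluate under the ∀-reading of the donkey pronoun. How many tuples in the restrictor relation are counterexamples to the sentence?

8

"him" takes "a tenant" as antecedent and "it" takes "a flat"; both are donkey pronouns co-varying with the restrictor.
Strong reading: for every (l,f,t) with let(l,f,t), insured(t,f).
Restrictor triples: (l1,f5,t3)→insured(t3,f5) ✗  (l1,f6,t1)→insured(t1,f6) ✗  (l2,f2,t1)→insured(t1,f2) ✗  (l2,f5,t1)→insured(t1,f5) ✗  (l3,f4,t3)→insured(t3,f4) ✗  (l3,f5,t2)→insured(t2,f5) ✓  (l4,f2,t1)→insured(t1,f2) ✗  (l4,f5,t1)→insured(t1,f5) ✗  (l5,f5,t3)→insured(t3,f5) ✗  (l5,f6,t3)→insured(t3,f6) ✓
Counterexamples (restrictor triples failing the scope): 8.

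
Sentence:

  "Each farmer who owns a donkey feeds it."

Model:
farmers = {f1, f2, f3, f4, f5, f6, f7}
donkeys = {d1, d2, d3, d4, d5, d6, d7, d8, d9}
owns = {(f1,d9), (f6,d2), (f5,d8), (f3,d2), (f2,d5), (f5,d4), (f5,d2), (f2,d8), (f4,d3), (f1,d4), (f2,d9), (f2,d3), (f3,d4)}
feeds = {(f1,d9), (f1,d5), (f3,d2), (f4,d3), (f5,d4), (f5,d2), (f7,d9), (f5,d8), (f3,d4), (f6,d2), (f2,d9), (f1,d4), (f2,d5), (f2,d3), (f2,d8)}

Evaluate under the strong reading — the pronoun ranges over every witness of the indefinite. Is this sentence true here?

"it" takes "a donkey" as antecedent — a donkey pronoun bound across the clause boundary.
Strong reading: for every (f,d) with owns(f,d), feeds(f,d).
Restrictor pairs: (f1,d4) ✓  (f1,d9) ✓  (f2,d3) ✓  (f2,d5) ✓  (f2,d8) ✓  (f2,d9) ✓  (f3,d2) ✓  (f3,d4) ✓  (f4,d3) ✓  (f5,d2) ✓  (f5,d4) ✓  (f5,d8) ✓  (f6,d2) ✓
Every restrictor pair satisfies the scope.

True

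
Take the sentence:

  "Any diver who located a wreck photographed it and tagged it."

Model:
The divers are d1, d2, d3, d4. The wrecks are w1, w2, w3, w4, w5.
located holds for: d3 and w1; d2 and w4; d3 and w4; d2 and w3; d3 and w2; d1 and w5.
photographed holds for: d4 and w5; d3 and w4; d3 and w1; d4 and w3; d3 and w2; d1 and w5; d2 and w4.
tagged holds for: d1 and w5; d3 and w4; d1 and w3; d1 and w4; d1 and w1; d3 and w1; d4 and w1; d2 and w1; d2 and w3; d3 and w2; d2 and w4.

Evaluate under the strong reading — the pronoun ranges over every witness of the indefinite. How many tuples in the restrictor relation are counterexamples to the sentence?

"it" takes "a wreck" as antecedent — a donkey pronoun bound across the clause boundary.
Strong reading: for every (d,w) with located(d,w), photographed(d,w) ∧ tagged(d,w).
Restrictor pairs: (d1,w5) ✓  (d2,w3) ✗  (d2,w4) ✓  (d3,w1) ✓  (d3,w2) ✓  (d3,w4) ✓
Counterexamples (restrictor pairs failing the scope): 1.

1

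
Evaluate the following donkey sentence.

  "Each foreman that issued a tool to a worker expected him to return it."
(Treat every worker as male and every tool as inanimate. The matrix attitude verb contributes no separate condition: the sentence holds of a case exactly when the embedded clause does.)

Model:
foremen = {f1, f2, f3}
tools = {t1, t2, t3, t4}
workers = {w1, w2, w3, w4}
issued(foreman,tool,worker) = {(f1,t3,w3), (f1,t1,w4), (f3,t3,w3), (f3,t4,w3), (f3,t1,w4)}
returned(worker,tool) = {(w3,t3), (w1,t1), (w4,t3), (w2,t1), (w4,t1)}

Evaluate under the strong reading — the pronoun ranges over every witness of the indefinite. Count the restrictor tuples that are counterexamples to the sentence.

1

"him" takes "a worker" as antecedent and "it" takes "a tool"; both are donkey pronouns co-varying with the restrictor.
Strong reading: for every (f,t,w) with issued(f,t,w), returned(w,t).
Restrictor triples: (f1,t1,w4)→returned(w4,t1) ✓  (f1,t3,w3)→returned(w3,t3) ✓  (f3,t1,w4)→returned(w4,t1) ✓  (f3,t3,w3)→returned(w3,t3) ✓  (f3,t4,w3)→returned(w3,t4) ✗
Counterexamples (restrictor triples failing the scope): 1.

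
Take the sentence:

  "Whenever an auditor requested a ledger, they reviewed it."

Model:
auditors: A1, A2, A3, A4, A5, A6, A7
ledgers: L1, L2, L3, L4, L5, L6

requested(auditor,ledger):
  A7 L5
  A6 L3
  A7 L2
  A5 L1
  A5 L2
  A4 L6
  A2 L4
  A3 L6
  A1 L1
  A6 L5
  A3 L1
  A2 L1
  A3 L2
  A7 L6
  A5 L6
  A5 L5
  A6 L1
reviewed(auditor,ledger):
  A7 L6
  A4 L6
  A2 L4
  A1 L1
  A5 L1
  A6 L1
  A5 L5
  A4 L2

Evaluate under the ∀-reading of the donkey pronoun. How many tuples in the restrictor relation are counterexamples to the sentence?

10

"it" takes "a ledger" as antecedent — a donkey pronoun bound across the clause boundary.
Strong reading: for every (a,l) with requested(a,l), reviewed(a,l).
Restrictor pairs: (A1,L1) ✓  (A2,L1) ✗  (A2,L4) ✓  (A3,L1) ✗  (A3,L2) ✗  (A3,L6) ✗  (A4,L6) ✓  (A5,L1) ✓  (A5,L2) ✗  (A5,L5) ✓  (A5,L6) ✗  (A6,L1) ✓  (A6,L3) ✗  (A6,L5) ✗  (A7,L2) ✗  (A7,L5) ✗  (A7,L6) ✓
Counterexamples (restrictor pairs failing the scope): 10.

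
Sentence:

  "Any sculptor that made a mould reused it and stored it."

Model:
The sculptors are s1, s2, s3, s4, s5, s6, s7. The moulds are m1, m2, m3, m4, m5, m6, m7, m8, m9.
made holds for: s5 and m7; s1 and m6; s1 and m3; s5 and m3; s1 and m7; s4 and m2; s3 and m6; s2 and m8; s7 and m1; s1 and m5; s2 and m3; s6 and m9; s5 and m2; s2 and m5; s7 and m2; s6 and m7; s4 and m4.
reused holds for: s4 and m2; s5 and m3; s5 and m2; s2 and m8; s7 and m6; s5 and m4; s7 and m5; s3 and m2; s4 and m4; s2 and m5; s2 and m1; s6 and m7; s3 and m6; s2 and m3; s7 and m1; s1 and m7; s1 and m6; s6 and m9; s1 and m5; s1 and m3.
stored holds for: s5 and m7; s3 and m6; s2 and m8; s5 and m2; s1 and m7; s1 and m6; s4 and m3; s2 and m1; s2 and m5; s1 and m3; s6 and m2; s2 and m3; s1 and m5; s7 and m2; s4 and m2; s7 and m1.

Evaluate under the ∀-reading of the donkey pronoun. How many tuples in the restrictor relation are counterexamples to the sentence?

"it" takes "a mould" as antecedent — a donkey pronoun bound across the clause boundary.
Strong reading: for every (s,m) with made(s,m), reused(s,m) ∧ stored(s,m).
Restrictor pairs: (s1,m3) ✓  (s1,m5) ✓  (s1,m6) ✓  (s1,m7) ✓  (s2,m3) ✓  (s2,m5) ✓  (s2,m8) ✓  (s3,m6) ✓  (s4,m2) ✓  (s4,m4) ✗  (s5,m2) ✓  (s5,m3) ✗  (s5,m7) ✗  (s6,m7) ✗  (s6,m9) ✗  (s7,m1) ✓  (s7,m2) ✗
Counterexamples (restrictor pairs failing the scope): 6.

6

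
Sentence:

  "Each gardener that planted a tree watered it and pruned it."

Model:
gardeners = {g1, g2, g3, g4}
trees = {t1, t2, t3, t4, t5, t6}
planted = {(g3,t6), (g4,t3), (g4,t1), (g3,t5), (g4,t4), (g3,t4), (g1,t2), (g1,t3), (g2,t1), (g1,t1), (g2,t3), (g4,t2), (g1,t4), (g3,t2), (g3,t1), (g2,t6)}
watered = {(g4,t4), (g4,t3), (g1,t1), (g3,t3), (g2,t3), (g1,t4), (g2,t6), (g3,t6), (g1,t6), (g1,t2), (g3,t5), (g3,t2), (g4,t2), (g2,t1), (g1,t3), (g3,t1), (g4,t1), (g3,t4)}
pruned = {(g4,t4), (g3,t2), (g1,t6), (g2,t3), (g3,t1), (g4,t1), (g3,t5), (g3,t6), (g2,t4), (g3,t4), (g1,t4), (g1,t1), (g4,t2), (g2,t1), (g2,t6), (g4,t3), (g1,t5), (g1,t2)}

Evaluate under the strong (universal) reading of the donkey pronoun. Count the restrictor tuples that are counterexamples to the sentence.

1

"it" takes "a tree" as antecedent — a donkey pronoun bound across the clause boundary.
Strong reading: for every (g,t) with planted(g,t), watered(g,t) ∧ pruned(g,t).
Restrictor pairs: (g1,t1) ✓  (g1,t2) ✓  (g1,t3) ✗  (g1,t4) ✓  (g2,t1) ✓  (g2,t3) ✓  (g2,t6) ✓  (g3,t1) ✓  (g3,t2) ✓  (g3,t4) ✓  (g3,t5) ✓  (g3,t6) ✓  (g4,t1) ✓  (g4,t2) ✓  (g4,t3) ✓  (g4,t4) ✓
Counterexamples (restrictor pairs failing the scope): 1.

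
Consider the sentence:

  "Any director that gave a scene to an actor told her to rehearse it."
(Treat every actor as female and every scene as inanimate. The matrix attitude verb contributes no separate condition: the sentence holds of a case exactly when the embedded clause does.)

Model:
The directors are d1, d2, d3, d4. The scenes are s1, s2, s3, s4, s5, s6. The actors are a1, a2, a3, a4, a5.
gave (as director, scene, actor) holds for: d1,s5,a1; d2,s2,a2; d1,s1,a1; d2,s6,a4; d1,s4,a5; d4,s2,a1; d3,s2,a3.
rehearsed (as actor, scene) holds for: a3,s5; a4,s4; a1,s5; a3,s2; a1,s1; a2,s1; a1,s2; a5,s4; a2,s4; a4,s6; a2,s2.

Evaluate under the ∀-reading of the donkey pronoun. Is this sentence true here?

"her" takes "an actor" as antecedent and "it" takes "a scene"; both are donkey pronouns co-varying with the restrictor.
Strong reading: for every (d,s,a) with gave(d,s,a), rehearsed(a,s).
Restrictor triples: (d1,s1,a1)→rehearsed(a1,s1) ✓  (d1,s4,a5)→rehearsed(a5,s4) ✓  (d1,s5,a1)→rehearsed(a1,s5) ✓  (d2,s2,a2)→rehearsed(a2,s2) ✓  (d2,s6,a4)→rehearsed(a4,s6) ✓  (d3,s2,a3)→rehearsed(a3,s2) ✓  (d4,s2,a1)→rehearsed(a1,s2) ✓
Every restrictor triple satisfies the scope.

True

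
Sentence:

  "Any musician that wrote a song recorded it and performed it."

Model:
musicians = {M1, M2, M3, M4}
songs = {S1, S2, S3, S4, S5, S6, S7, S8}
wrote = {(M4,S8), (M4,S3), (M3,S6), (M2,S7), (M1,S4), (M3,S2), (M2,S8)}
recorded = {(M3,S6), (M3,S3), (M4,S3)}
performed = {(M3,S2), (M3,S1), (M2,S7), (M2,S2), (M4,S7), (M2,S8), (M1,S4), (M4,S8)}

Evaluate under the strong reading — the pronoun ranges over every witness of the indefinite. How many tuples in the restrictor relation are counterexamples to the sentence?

"it" takes "a song" as antecedent — a donkey pronoun bound across the clause boundary.
Strong reading: for every (m,s) with wrote(m,s), recorded(m,s) ∧ performed(m,s).
Restrictor pairs: (M1,S4) ✗  (M2,S7) ✗  (M2,S8) ✗  (M3,S2) ✗  (M3,S6) ✗  (M4,S3) ✗  (M4,S8) ✗
Counterexamples (restrictor pairs failing the scope): 7.

7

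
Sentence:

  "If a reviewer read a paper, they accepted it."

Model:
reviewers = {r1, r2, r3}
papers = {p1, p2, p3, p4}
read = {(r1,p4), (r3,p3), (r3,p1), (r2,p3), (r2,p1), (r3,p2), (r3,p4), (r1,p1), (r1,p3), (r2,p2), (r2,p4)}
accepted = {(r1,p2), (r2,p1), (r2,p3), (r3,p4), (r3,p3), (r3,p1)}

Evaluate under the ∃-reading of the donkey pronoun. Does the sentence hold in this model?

"it" takes "a paper" as antecedent — a donkey pronoun bound across the clause boundary.
Weak reading: every reviewer r with some read-paper has at least one read-paper p such that accepted(r,p).
Per reviewer: r1:✗  r2:✓  r3:✓
r1 has no witness among its read-papers.

False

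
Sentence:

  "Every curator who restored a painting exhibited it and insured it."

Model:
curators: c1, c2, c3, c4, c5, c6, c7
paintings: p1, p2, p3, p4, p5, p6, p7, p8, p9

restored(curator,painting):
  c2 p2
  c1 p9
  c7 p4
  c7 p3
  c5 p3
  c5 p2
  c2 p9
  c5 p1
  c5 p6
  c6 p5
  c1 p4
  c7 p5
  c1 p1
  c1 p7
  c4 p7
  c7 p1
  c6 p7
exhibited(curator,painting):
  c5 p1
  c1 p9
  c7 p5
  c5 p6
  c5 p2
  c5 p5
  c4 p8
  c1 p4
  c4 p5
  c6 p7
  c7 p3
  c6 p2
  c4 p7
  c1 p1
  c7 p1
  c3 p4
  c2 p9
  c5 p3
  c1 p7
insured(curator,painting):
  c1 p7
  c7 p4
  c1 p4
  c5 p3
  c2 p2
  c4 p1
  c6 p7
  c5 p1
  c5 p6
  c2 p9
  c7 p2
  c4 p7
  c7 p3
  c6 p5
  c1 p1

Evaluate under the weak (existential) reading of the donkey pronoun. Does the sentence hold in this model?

True

"it" takes "a painting" as antecedent — a donkey pronoun bound across the clause boundary.
Weak reading: every curator c with some restored-painting has at least one restored-painting p such that exhibited(c,p) ∧ insured(c,p).
Per curator: c1:✓  c2:✓  c4:✓  c5:✓  c6:✓  c7:✓
Every curator in the restrictor has a witness.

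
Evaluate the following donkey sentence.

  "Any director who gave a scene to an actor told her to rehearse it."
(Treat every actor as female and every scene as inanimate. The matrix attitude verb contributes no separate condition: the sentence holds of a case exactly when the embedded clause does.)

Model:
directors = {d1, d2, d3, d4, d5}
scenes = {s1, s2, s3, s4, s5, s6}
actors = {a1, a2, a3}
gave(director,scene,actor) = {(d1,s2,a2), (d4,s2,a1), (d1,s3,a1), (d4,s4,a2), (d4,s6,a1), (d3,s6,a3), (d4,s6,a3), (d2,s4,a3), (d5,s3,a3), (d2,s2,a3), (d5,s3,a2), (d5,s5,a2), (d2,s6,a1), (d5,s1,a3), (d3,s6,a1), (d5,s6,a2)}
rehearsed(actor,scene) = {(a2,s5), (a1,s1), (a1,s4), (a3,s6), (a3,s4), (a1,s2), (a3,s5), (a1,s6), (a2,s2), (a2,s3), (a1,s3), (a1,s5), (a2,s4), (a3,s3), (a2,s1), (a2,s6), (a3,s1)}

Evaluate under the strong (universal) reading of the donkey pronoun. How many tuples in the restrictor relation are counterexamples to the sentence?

1

"her" takes "an actor" as antecedent and "it" takes "a scene"; both are donkey pronouns co-varying with the restrictor.
Strong reading: for every (d,s,a) with gave(d,s,a), rehearsed(a,s).
Restrictor triples: (d1,s2,a2)→rehearsed(a2,s2) ✓  (d1,s3,a1)→rehearsed(a1,s3) ✓  (d2,s2,a3)→rehearsed(a3,s2) ✗  (d2,s4,a3)→rehearsed(a3,s4) ✓  (d2,s6,a1)→rehearsed(a1,s6) ✓  (d3,s6,a1)→rehearsed(a1,s6) ✓  (d3,s6,a3)→rehearsed(a3,s6) ✓  (d4,s2,a1)→rehearsed(a1,s2) ✓  (d4,s4,a2)→rehearsed(a2,s4) ✓  (d4,s6,a1)→rehearsed(a1,s6) ✓  (d4,s6,a3)→rehearsed(a3,s6) ✓  (d5,s1,a3)→rehearsed(a3,s1) ✓  (d5,s3,a2)→rehearsed(a2,s3) ✓  (d5,s3,a3)→rehearsed(a3,s3) ✓  (d5,s5,a2)→rehearsed(a2,s5) ✓  (d5,s6,a2)→rehearsed(a2,s6) ✓
Counterexamples (restrictor triples failing the scope): 1.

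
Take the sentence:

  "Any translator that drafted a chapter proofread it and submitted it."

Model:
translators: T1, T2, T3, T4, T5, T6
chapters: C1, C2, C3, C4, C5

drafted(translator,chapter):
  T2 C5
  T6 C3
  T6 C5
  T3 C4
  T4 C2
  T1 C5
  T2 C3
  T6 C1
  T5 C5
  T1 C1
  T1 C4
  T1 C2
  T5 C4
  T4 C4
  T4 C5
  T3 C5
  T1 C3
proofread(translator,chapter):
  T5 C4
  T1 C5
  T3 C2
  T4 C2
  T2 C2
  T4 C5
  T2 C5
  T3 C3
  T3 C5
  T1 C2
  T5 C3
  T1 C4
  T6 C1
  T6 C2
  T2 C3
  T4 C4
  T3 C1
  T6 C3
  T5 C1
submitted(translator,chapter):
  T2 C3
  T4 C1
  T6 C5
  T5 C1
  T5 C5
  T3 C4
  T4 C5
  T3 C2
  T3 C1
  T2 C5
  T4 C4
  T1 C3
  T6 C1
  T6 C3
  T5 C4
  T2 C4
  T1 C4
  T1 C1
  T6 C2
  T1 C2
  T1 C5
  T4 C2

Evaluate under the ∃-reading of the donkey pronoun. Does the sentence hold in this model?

False

"it" takes "a chapter" as antecedent — a donkey pronoun bound across the clause boundary.
Weak reading: every translator t with some drafted-chapter has at least one drafted-chapter c such that proofread(t,c) ∧ submitted(t,c).
Per translator: T1:✓  T2:✓  T3:✗  T4:✓  T5:✓  T6:✓
T3 has no witness among its drafted-chapters.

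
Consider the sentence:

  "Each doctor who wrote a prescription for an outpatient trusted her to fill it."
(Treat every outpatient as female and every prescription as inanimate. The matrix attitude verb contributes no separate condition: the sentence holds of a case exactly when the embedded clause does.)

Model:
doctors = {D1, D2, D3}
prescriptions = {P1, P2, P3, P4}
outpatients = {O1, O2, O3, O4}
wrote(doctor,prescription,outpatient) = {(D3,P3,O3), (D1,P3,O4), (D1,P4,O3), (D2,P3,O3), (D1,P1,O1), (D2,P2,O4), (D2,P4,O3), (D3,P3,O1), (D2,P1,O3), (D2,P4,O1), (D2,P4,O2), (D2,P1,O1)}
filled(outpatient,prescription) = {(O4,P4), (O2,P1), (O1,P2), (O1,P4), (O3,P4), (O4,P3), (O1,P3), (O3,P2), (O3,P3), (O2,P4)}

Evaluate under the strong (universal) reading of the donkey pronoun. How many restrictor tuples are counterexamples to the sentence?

4

"her" takes "an outpatient" as antecedent and "it" takes "a prescription"; both are donkey pronouns co-varying with the restrictor.
Strong reading: for every (d,p,o) with wrote(d,p,o), filled(o,p).
Restrictor triples: (D1,P1,O1)→filled(O1,P1) ✗  (D1,P3,O4)→filled(O4,P3) ✓  (D1,P4,O3)→filled(O3,P4) ✓  (D2,P1,O1)→filled(O1,P1) ✗  (D2,P1,O3)→filled(O3,P1) ✗  (D2,P2,O4)→filled(O4,P2) ✗  (D2,P3,O3)→filled(O3,P3) ✓  (D2,P4,O1)→filled(O1,P4) ✓  (D2,P4,O2)→filled(O2,P4) ✓  (D2,P4,O3)→filled(O3,P4) ✓  (D3,P3,O1)→filled(O1,P3) ✓  (D3,P3,O3)→filled(O3,P3) ✓
Counterexamples (restrictor triples failing the scope): 4.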